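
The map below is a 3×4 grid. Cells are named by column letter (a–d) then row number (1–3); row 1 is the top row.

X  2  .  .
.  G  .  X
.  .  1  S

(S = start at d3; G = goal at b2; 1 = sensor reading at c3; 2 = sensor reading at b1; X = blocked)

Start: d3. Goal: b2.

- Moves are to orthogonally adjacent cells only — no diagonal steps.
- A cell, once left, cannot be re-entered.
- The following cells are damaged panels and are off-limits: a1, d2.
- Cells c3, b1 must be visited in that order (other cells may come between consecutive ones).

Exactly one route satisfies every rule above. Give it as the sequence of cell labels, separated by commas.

The waypoints must appear in the order c3, b1, with no cell reused.
Route from d3: left to c3, 2× up (reaching c1), left to b1, down to b2 — 5 moves in all.
Check: order respected (1 at step 1, 2 at step 4).

d3, c3, c2, c1, b1, b2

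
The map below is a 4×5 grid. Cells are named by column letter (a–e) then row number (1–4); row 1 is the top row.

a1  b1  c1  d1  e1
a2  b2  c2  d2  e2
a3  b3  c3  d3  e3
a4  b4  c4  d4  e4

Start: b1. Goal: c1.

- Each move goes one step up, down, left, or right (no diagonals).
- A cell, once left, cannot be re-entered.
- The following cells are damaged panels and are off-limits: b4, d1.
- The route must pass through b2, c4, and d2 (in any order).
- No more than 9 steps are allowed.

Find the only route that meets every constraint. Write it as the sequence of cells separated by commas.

The budget equals the shortest possible length, so every move has to be on a shortest route through the required cells.
Route from b1: 2× down (reaching b3), right to c3, down to c4, right to d4, 2× up (reaching d2), left to c2, up to c1 — 9 moves in all.
Check: all required cells visited; 9 ≤ 9 moves.

b1, b2, b3, c3, c4, d4, d3, d2, c2, c1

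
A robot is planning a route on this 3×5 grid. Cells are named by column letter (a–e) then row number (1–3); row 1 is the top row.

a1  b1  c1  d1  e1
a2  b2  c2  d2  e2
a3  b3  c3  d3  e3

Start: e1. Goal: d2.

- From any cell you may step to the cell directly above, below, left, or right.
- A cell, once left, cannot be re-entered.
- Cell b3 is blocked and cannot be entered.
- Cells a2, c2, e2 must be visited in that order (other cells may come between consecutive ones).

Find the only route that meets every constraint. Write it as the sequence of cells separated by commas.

e1, d1, c1, b1, a1, a2, b2, c2, c3, d3, e3, e2, d2

The waypoints must appear in the order a2, c2, e2, with no cell reused.
Route from e1: 4× left (reaching a1), down to a2, 2× right (reaching c2), down to c3, 2× right (reaching e3), up to e2, left to d2 — 12 moves in all.
Check: order respected (a2 at step 5, c2 at step 7, e2 at step 11).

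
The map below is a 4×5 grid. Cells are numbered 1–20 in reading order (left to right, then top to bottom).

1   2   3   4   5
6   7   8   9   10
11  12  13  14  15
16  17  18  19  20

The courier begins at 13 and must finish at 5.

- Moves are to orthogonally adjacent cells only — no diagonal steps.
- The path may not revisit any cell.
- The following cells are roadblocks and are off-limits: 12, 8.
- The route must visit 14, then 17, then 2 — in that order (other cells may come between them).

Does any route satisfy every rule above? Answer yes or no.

yes

One route that works: 13 → 14 → 19 → 18 → 17 → 16 → 11 → 6 → 1 → 2 → 3 → 4 → 5.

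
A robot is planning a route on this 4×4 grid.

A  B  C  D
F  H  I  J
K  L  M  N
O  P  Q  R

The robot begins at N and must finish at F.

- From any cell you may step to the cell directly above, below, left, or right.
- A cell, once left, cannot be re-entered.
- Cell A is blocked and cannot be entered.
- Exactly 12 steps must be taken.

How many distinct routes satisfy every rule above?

12

Need simple routes of exactly 12 moves from N to F (Manhattan distance 4, so 4 moves are spent on a detour and 4 undoing it).
Branch systematically from the start, pruning whenever the remaining move budget drops below the Manhattan distance to F or differs from it in parity. Grouping the completions by first move — via J: 7; via R: 4; via M: 1 — and summing: 7 + 4 + 1 = 12.
That gives 12 routes.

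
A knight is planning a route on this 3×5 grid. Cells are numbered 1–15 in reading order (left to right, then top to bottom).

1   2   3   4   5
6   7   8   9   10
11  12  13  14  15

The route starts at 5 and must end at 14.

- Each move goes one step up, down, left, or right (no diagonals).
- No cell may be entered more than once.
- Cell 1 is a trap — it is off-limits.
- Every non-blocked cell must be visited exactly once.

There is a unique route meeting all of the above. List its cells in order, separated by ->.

Need to visit all 14 open cells exactly once, starting at 5 and ending at 14.
Cell 2 has only two open neighbours (7 and 3), so the path must pass straight through it: one of those is the cell it's entered from and the other is where it exits.
Route from 5: left 3 to 2, down 1 to 7, left 1 to 6, down 1 to 11, right 2 to 13, up 1 to 8, right 2 to 10, down 1 to 15, left 1 to 14 — 13 moves in all.
Check: all 14 open cells covered.

5 -> 4 -> 3 -> 2 -> 7 -> 6 -> 11 -> 12 -> 13 -> 8 -> 9 -> 10 -> 15 -> 14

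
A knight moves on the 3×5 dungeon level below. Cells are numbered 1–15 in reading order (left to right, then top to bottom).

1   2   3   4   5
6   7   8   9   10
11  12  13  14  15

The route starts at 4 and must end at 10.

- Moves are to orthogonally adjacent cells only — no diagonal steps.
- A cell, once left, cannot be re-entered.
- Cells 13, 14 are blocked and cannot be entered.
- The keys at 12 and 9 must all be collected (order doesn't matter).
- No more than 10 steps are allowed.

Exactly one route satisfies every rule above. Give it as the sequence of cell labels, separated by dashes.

4 - 3 - 2 - 1 - 6 - 11 - 12 - 7 - 8 - 9 - 10

The 10-move cap with required stops at 12, 9 leaves no slack for detours.
Route from 4: left 3 to 1, down 2 to 11, right 1 to 12, up 1 to 7, right 3 to 10 — 10 moves in all.
Check: all required cells visited; 10 ≤ 10 moves.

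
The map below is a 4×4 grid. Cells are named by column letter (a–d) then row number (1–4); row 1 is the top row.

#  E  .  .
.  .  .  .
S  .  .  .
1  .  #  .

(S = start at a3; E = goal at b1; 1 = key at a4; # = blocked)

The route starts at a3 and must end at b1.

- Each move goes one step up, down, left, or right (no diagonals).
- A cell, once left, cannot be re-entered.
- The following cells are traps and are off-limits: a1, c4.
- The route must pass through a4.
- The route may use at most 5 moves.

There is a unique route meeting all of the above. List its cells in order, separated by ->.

Any route must reach a4 and still end at b1 within 5 moves, so the order of the required stops is forced.
Route from a3: down 1 to a4, right 1 to b4, up 3 to b1 — 5 moves in all.
Check: all required cells visited; 5 ≤ 5 moves.

a3 -> a4 -> b4 -> b3 -> b2 -> b1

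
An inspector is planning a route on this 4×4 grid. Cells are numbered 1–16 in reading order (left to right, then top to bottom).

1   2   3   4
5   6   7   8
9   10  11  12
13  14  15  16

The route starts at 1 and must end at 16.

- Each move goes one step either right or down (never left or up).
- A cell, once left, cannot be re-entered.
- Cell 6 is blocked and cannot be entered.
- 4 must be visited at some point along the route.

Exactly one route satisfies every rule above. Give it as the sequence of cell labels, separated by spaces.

1 2 3 4 8 12 16

Moves only go right or down, so the column and row indices never decrease.
Route from 1: 3× right (reaching 4), 3× down (reaching 16) — 6 moves in all.
Check: all required cells visited.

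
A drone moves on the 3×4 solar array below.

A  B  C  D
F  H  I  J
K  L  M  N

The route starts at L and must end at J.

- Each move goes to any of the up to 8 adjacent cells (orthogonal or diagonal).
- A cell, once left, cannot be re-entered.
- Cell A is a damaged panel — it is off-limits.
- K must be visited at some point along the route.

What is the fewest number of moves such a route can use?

4

Any route passes through K somewhere between L and J. Summing Chebyshev distances along the two legs (L → K → J) gives a lower bound of 1 + 3 = 4 moves.
A route of 4 moves achieves this: L → K → H → C → J.
Since 4 matches the lower bound, it is optimal.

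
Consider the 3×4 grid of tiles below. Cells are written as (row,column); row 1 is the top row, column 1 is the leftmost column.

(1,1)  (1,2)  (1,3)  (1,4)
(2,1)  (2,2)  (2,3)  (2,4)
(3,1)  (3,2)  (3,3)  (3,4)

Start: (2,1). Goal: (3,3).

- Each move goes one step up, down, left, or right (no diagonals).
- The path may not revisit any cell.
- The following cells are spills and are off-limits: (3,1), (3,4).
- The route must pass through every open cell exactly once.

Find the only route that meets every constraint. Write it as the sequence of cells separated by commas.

Need to visit all 10 open cells exactly once, starting at (2,1) and ending at (3,3).
Route from (2,1): up 1 to (1,1), right 3 to (1,4), down 1 to (2,4), left 2 to (2,2), down 1 to (3,2), right 1 to (3,3) — 9 moves in all.
Check: all 10 open cells covered.

(2,1), (1,1), (1,2), (1,3), (1,4), (2,4), (2,3), (2,2), (3,2), (3,3)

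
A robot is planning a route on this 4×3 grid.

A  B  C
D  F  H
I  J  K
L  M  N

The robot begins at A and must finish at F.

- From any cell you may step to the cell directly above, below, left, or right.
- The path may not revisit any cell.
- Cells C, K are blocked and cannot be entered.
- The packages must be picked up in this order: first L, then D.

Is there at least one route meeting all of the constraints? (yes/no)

Ignoring the required order, 1 revisit-free route from A to F passes through all of L and D; the waypoint orders that occur are D → L (1) — never L → D.

no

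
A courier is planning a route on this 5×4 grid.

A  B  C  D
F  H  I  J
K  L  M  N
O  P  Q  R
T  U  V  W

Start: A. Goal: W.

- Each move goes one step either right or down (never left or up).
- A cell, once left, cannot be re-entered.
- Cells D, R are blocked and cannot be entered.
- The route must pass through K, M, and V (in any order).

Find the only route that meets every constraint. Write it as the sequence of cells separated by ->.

A -> F -> K -> L -> M -> Q -> V -> W

Moves only go right or down, so the column and row indices never decrease.
Route from A: 2× down (reaching K), 2× right (reaching M), 2× down (reaching V), right to W — 7 moves in all.
Check: all required cells visited.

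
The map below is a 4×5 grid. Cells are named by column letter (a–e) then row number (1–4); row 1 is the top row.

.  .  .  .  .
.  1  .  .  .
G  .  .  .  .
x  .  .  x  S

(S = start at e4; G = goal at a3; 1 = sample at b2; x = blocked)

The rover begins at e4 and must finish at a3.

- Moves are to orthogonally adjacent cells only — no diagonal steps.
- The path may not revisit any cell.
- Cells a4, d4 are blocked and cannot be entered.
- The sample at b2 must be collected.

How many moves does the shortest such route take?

Any route passes through b2 somewhere between e4 and a3. Summing Manhattan distances along the two legs (e4 → b2 → a3) gives a lower bound of 5 + 2 = 7 moves.
A route of 7 moves achieves this: e4 → e3 → e2 → d2 → c2 → b2 → b3 → a3.
Since 7 matches the lower bound, it is optimal.

7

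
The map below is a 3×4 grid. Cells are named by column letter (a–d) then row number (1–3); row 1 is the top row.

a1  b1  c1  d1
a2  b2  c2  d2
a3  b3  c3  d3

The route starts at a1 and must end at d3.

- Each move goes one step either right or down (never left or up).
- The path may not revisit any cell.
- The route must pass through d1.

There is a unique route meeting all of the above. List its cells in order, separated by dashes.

a1 - b1 - c1 - d1 - d2 - d3

Moves only go right or down, so the column and row indices never decrease.
Route from a1: right 3 to d1, down 2 to d3 — 5 moves in all.
Check: all required cells visited.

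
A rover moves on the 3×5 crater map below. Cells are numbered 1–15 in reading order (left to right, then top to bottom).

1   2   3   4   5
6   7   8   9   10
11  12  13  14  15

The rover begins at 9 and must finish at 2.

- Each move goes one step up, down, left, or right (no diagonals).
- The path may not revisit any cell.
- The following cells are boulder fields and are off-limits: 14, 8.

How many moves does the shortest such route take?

3

The Manhattan distance from 9 to 2 is |2−1| + |4−2| = 3, so at least 3 moves are needed.
A route of 3 moves achieves this: 9 → 4 → 3 → 2.
Since 3 matches the lower bound, it is optimal.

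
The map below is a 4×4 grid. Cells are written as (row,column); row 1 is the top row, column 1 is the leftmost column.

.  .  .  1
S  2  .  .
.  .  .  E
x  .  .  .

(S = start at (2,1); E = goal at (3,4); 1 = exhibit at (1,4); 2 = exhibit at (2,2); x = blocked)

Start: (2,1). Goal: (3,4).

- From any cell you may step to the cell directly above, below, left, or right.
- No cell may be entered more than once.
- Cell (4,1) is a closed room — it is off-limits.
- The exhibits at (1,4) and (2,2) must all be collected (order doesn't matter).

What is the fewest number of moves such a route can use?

Any route passes through (1,4) and (2,2) in some order between (2,1) and (3,4). Summing Manhattan distances along each leg and taking the cheapest ordering ((2,1) → (2,2) → (1,4) → (3,4)) gives a lower bound of 1 + 3 + 2 = 6 moves.
A route of 6 moves achieves this: (2,1) → (2,2) → (1,2) → (1,3) → (1,4) → (2,4) → (3,4).
Since 6 matches the lower bound, it is optimal.

6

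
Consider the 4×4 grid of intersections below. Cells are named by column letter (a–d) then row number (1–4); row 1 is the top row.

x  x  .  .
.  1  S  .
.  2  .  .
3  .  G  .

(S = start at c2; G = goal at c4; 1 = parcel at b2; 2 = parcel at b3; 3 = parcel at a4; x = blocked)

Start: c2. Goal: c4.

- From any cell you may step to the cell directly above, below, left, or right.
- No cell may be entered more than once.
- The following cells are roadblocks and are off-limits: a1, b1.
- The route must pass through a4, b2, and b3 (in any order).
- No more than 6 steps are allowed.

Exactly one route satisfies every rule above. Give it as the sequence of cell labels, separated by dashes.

c2 - b2 - b3 - a3 - a4 - b4 - c4

The budget equals the shortest possible length, so every move has to be on a shortest route through the required cells.
Route from c2: left to b2, down to b3, left to a3, down to a4, 2× right (reaching c4) — 6 moves in all.
Check: all required cells visited; 6 ≤ 6 moves.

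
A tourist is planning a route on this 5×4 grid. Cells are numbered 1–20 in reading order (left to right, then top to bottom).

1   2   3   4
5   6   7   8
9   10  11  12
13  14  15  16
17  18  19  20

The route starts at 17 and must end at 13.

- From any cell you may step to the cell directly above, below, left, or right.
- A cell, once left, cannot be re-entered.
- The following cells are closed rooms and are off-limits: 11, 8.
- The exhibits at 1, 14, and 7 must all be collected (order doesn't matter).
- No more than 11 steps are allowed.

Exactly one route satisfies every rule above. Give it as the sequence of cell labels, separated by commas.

Any route must reach 1, 14, and 7 and still end at 13 within 11 moves, so the order of the required stops is forced.
Route from 17: right to 18, 3× up (reaching 6), right to 7, up to 3, 2× left (reaching 1), 3× down (reaching 13) — 11 moves in all.
Check: all required cells visited; 11 ≤ 11 moves.

17, 18, 14, 10, 6, 7, 3, 2, 1, 5, 9, 13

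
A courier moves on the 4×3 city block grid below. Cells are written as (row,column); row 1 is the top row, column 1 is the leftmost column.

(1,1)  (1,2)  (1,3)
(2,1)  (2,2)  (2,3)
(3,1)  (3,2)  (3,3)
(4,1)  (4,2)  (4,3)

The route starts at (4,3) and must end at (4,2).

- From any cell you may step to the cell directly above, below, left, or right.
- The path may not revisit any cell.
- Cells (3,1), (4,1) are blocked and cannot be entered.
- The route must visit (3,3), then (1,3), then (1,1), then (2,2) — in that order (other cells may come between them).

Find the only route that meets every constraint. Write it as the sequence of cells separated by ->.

(4,3) -> (3,3) -> (2,3) -> (1,3) -> (1,2) -> (1,1) -> (2,1) -> (2,2) -> (3,2) -> (4,2)

The waypoints must appear in the order (3,3), (1,3), (1,1), (2,2), with no cell reused.
Route from (4,3): 3× up (reaching (1,3)), 2× left (reaching (1,1)), down to (2,1), right to (2,2), 2× down (reaching (4,2)) — 9 moves in all.
Check: order respected ((3,3) at step 1, (1,3) at step 3, (1,1) at step 5, (2,2) at step 7).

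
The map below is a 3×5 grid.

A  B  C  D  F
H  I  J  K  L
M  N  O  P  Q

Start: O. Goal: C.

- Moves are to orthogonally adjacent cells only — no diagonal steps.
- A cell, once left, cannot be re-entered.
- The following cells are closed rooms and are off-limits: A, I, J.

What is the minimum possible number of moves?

4

The Manhattan distance from O to C is |3−1| + |3−3| = 2, so at least 2 moves are needed.
That bound ignores the blocked cells. Measuring each leg by the fewest moves that actually steer around them (O→C: 4) raises the lower bound to 4.
A route of 4 moves exists: O → P → K → D → C.
Since 4 matches that lower bound, it is optimal.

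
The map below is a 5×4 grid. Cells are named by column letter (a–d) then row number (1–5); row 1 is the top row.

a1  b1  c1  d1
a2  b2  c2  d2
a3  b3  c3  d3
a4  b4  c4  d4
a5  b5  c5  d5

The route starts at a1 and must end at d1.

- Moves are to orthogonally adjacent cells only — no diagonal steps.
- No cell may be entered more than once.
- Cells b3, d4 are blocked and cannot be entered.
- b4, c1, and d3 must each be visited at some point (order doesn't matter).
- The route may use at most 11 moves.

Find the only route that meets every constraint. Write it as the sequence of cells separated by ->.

The 11-move cap with required stops at b4, c1, d3 leaves no slack for detours.
Route from a1: 3× down (reaching a4), 2× right (reaching c4), up to c3, right to d3, up to d2, left to c2, up to c1, right to d1 — 11 moves in all.
Check: all required cells visited; 11 ≤ 11 moves.

a1 -> a2 -> a3 -> a4 -> b4 -> c4 -> c3 -> d3 -> d2 -> c2 -> c1 -> d1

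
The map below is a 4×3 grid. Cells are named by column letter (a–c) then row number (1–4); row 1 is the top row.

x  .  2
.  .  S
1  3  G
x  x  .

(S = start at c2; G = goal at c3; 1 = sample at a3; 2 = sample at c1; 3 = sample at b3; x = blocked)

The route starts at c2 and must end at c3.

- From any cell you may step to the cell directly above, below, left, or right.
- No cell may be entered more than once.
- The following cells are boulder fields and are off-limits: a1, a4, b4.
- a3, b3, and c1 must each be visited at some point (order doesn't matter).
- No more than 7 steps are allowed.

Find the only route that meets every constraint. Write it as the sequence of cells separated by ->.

c2 -> c1 -> b1 -> b2 -> a2 -> a3 -> b3 -> c3

Any route must reach a3, b3, and c1 and still end at c3 within 7 moves, so the order of the required stops is forced.
Route from c2: up to c1, left to b1, down to b2, left to a2, down to a3, 2× right (reaching c3) — 7 moves in all.
Check: all required cells visited; 7 ≤ 7 moves.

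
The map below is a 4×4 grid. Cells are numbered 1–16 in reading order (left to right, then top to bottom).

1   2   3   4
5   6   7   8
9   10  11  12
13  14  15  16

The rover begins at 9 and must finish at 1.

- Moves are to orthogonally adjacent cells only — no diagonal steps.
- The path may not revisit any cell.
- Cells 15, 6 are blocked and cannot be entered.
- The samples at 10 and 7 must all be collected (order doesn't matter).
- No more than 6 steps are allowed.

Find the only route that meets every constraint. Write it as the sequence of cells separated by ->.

9 -> 10 -> 11 -> 7 -> 3 -> 2 -> 1

Any route must reach 10 and 7 and still end at 1 within 6 moves, so the order of the required stops is forced.
Route from 9: right 2 to 11, up 2 to 3, left 2 to 1 — 6 moves in all.
Check: all required cells visited; 6 ≤ 6 moves.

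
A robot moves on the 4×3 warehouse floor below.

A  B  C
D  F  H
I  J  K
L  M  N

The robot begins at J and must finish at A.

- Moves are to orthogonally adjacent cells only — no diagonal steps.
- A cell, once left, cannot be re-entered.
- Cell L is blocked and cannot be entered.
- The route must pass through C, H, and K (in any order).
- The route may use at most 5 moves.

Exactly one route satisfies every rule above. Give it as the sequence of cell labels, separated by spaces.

J K H C B A

Any route must reach C, H, and K and still end at A within 5 moves, so the order of the required stops is forced.
Route from J: right to K, 2× up (reaching C), 2× left (reaching A) — 5 moves in all.
Check: all required cells visited; 5 ≤ 5 moves.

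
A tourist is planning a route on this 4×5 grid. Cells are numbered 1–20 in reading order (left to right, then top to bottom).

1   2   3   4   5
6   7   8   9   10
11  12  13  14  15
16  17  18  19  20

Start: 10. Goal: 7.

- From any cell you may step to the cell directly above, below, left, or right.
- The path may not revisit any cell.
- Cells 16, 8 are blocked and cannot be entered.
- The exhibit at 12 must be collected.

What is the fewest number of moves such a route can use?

5

Any route passes through 12 somewhere between 10 and 7. Summing Manhattan distances along the two legs (10 → 12 → 7) gives a lower bound of 4 + 1 = 5 moves.
A route of 5 moves achieves this: 10 → 15 → 14 → 13 → 12 → 7.
Since 5 matches the lower bound, it is optimal.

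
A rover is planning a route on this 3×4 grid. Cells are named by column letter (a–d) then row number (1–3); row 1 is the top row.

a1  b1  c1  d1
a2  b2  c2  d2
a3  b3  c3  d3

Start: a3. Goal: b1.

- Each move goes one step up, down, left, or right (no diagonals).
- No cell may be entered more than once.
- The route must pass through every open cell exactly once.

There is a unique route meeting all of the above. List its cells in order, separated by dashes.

a3 - b3 - c3 - d3 - d2 - d1 - c1 - c2 - b2 - a2 - a1 - b1

Need to visit all 12 open cells exactly once, starting at a3 and ending at b1.
Cell a1 has only two open neighbours (a2 and b1), so the path must pass straight through it: one of those is the cell it's entered from and the other is where it exits.
Route from a3: 3× right (reaching d3), 2× up (reaching d1), left to c1, down to c2, 2× left (reaching a2), up to a1, right to b1 — 11 moves in all.
Check: all 12 open cells covered.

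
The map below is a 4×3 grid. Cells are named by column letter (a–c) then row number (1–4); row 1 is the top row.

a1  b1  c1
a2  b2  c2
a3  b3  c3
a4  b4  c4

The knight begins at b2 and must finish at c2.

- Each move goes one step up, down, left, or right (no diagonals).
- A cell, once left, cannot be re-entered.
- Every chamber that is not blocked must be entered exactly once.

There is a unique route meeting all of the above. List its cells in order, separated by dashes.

Need to visit all 12 open cells exactly once, starting at b2 and ending at c2.
Cell c4 has only two open neighbours (c3 and b4), so the path must pass straight through it: one of those is the cell it's entered from and the other is where it exits.
Route from b2: down 1 to b3, right 1 to c3, down 1 to c4, left 2 to a4, up 3 to a1, right 2 to c1, down 1 to c2 — 11 moves in all.
Check: all 12 open cells covered.

b2 - b3 - c3 - c4 - b4 - a4 - a3 - a2 - a1 - b1 - c1 - c2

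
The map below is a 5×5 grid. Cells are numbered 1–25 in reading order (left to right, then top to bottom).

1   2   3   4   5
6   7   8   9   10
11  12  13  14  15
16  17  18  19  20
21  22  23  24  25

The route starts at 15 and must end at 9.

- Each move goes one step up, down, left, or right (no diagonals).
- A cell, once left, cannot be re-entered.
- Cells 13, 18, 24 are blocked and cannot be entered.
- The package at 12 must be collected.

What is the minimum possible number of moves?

Any route passes through 12 somewhere between 15 and 9. Summing Manhattan distances along the two legs (15 → 12 → 9) gives a lower bound of 3 + 3 = 6 moves.
That bound ignores the blocked cells. Measuring each leg by the fewest moves that actually steer around them (15→12: 5; 12→9: 3) raises the lower bound to 8.
The shortest route satisfying every rule uses 12 moves: 15 → 10 → 5 → 4 → 3 → 2 → 1 → 6 → 11 → 12 → 7 → 8 → 9.
The no-revisit rule (legs can't share cells) pushes the minimum above the 8-move bound; an exhaustive check rules out every length from 8 to 11 (on a 4-connected grid the length of any start-to-goal walk has the same parity as the Manhattan bound, so only lengths 8, 10, 12, … need checking), leaving 12 as the minimum.

12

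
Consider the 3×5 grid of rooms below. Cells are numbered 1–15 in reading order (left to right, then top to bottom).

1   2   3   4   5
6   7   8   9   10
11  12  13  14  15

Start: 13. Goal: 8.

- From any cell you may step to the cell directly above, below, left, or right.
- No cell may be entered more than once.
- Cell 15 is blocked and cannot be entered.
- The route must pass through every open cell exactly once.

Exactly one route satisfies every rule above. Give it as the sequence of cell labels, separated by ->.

13 -> 14 -> 9 -> 10 -> 5 -> 4 -> 3 -> 2 -> 1 -> 6 -> 11 -> 12 -> 7 -> 8

Need to visit all 14 open cells exactly once, starting at 13 and ending at 8.
Cell 5 has only two open neighbours (10 and 4), so the path must pass straight through it: one of those is the cell it's entered from and the other is where it exits.
Route from 13: right to 14, up to 9, right to 10, up to 5, 4× left (reaching 1), 2× down (reaching 11), right to 12, up to 7, right to 8 — 13 moves in all.
Check: all 14 open cells covered.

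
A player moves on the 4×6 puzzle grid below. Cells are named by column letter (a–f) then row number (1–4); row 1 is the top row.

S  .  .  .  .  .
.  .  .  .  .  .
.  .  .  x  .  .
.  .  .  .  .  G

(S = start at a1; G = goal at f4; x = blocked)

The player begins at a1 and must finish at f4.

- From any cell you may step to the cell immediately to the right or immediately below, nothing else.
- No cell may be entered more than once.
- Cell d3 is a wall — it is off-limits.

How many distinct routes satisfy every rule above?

A right/down-only route from a1 to f4 makes exactly 3 down-moves and 5 right-moves in some order.
With no other constraints that would be C(8,3) = 56 routes.
Subtract routes through each blocked cell (inclusion–exclusion for overlaps): − through d3: 30 → 26.
That gives 26 routes.

26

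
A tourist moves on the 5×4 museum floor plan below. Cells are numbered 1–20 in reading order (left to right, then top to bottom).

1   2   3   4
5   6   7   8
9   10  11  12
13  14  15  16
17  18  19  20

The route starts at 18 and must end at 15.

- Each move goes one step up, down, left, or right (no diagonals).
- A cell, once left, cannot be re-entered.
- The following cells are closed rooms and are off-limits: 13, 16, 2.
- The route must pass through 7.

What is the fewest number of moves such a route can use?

6

Any route passes through 7 somewhere between 18 and 15. Summing Manhattan distances along the two legs (18 → 7 → 15) gives a lower bound of 4 + 2 = 6 moves.
A route of 6 moves achieves this: 18 → 14 → 10 → 6 → 7 → 11 → 15.
Since 6 matches the lower bound, it is optimal.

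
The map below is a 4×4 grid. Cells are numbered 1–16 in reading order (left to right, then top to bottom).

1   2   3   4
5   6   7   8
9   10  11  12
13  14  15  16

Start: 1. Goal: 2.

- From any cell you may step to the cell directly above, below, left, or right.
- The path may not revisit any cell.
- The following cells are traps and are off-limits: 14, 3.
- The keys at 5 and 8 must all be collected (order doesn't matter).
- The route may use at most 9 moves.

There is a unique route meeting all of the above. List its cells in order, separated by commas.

The 9-move cap with required stops at 5, 8 leaves no slack for detours.
Route from 1: 2× down (reaching 9), 3× right (reaching 12), up to 8, 2× left (reaching 6), up to 2 — 9 moves in all.
Check: all required cells visited; 9 ≤ 9 moves.

1, 5, 9, 10, 11, 12, 8, 7, 6, 2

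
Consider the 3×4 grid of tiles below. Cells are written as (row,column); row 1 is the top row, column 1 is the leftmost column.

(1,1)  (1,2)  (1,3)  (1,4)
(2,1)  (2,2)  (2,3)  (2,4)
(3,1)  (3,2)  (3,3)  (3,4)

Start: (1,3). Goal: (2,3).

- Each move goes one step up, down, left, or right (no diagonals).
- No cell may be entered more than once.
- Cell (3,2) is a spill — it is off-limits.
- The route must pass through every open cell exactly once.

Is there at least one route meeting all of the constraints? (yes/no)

no

Cell (3,1) has only one open neighbour but is neither the start nor the goal, so a Hamiltonian route would have to both enter and leave it through the same neighbour — impossible without revisiting.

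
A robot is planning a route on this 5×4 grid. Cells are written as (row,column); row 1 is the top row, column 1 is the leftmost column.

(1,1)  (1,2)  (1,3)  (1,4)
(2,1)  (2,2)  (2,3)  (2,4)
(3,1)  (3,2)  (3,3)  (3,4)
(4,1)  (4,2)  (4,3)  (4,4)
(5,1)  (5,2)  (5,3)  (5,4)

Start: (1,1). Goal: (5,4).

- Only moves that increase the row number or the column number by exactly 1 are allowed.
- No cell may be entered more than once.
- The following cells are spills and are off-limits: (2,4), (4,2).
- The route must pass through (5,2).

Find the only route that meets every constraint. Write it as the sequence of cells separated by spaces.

(1,1) (2,1) (3,1) (4,1) (5,1) (5,2) (5,3) (5,4)

Moves only go right or down, so the column and row indices never decrease.
Route from (1,1): 4× down (reaching (5,1)), 3× right (reaching (5,4)) — 7 moves in all.
Check: all required cells visited.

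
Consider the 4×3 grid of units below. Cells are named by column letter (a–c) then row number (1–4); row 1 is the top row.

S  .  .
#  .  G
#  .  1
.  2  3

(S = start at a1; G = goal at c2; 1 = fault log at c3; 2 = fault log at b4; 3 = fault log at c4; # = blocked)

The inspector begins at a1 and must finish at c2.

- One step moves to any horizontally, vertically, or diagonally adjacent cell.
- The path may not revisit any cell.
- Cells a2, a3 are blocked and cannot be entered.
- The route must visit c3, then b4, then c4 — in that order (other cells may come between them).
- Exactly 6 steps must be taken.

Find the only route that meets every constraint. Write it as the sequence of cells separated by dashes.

a1 - b2 - c3 - b4 - c4 - b3 - c2

The waypoints must appear in the order c3, b4, c4, with no cell reused.
Route from a1: 2× down-right (reaching c3), down-left to b4, right to c4, up-left to b3, up-right to c2 — 6 moves in all.
Check: order respected (1 at step 2, 2 at step 3, 3 at step 4); 6 moves as required.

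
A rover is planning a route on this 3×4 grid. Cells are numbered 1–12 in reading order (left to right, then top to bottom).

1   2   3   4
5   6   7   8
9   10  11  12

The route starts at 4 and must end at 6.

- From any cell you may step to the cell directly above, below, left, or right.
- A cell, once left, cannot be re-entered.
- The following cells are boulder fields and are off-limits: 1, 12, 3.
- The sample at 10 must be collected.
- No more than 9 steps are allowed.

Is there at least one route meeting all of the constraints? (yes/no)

One route that works: 4 → 8 → 7 → 11 → 10 → 6.

yes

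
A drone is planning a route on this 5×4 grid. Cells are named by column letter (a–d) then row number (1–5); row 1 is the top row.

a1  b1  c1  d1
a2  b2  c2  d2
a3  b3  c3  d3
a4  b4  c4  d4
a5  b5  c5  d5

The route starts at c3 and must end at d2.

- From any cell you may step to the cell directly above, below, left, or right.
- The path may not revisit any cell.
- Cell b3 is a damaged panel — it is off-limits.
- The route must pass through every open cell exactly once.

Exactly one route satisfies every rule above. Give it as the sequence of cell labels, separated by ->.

c3 -> d3 -> d4 -> d5 -> c5 -> c4 -> b4 -> b5 -> a5 -> a4 -> a3 -> a2 -> a1 -> b1 -> b2 -> c2 -> c1 -> d1 -> d2

Need to visit all 19 open cells exactly once, starting at c3 and ending at d2.
Cell a5 has only two open neighbours (a4 and b5), so the path must pass straight through it: one of those is the cell it's entered from and the other is where it exits.
Route from c3: right 1 to d3, down 2 to d5, left 1 to c5, up 1 to c4, left 1 to b4, down 1 to b5, left 1 to a5, up 4 to a1, right 1 to b1, down 1 to b2, right 1 to c2, up 1 to c1, right 1 to d1, down 1 to d2 — 18 moves in all.
Check: all 19 open cells covered.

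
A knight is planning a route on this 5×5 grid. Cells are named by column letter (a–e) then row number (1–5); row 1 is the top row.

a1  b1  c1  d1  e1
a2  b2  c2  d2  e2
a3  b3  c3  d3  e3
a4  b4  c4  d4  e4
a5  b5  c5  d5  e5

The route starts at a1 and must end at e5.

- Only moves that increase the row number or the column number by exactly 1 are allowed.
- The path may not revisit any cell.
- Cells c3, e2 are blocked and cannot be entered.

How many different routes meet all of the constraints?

29

A right/down-only route from a1 to e5 makes exactly 4 down-moves and 4 right-moves in some order.
With no other constraints that would be C(8,4) = 70 routes.
Subtract routes through each blocked cell (inclusion–exclusion for overlaps): − through e2: 5 − through c3: 36 → 29.
That gives 29 routes.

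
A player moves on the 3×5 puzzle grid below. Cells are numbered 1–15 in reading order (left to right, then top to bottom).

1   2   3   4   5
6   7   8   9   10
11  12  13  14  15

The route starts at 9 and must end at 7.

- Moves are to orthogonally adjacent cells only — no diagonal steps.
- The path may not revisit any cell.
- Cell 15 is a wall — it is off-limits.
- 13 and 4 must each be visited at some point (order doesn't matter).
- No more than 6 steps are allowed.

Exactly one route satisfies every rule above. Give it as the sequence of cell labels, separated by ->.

9 -> 4 -> 3 -> 8 -> 13 -> 12 -> 7

The 6-move cap with required stops at 13, 4 leaves no slack for detours.
Route from 9: up to 4, left to 3, 2× down (reaching 13), left to 12, up to 7 — 6 moves in all.
Check: all required cells visited; 6 ≤ 6 moves.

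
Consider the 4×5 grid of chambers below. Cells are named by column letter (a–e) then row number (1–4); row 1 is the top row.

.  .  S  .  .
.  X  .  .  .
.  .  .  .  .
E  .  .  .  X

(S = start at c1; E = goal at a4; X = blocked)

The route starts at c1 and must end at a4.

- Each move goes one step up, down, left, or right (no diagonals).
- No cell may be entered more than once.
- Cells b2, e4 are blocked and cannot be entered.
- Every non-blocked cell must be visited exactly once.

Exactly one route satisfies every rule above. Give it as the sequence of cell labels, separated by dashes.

Need to visit all 18 open cells exactly once, starting at c1 and ending at a4.
Cell a2 has only two open neighbours (a1 and a3), so the path must pass straight through it: one of those is the cell it's entered from and the other is where it exits.
Route from c1: left 2 to a1, down 2 to a3, right 2 to c3, up 1 to c2, right 1 to d2, up 1 to d1, right 1 to e1, down 2 to e3, left 1 to d3, down 1 to d4, left 3 to a4 — 17 moves in all.
Check: all 18 open cells covered.

c1 - b1 - a1 - a2 - a3 - b3 - c3 - c2 - d2 - d1 - e1 - e2 - e3 - d3 - d4 - c4 - b4 - a4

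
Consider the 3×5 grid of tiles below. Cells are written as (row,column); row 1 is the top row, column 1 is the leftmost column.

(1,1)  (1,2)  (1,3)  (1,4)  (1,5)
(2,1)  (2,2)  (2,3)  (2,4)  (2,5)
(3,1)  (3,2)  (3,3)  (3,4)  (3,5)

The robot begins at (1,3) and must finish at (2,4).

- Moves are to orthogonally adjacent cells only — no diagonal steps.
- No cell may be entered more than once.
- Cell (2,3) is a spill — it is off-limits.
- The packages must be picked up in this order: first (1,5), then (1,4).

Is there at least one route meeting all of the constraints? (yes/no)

yes

One route that works: (1,3) → (1,2) → (2,2) → (3,2) → (3,3) → (3,4) → (3,5) → (2,5) → (1,5) → (1,4) → (2,4).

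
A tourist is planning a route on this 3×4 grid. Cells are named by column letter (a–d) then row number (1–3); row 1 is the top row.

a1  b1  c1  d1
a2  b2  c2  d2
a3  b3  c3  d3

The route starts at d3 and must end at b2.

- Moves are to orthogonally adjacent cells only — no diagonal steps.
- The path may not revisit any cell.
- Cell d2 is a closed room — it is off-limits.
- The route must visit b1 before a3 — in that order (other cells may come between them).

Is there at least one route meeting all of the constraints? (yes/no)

yes

One route that works: d3 → c3 → c2 → c1 → b1 → a1 → a2 → a3 → b3 → b2.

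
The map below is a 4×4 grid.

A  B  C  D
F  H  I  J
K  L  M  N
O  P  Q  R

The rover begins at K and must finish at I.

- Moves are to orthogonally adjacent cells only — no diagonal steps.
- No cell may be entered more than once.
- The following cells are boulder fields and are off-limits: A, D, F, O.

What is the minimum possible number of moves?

3

The Manhattan distance from K to I is |3−2| + |1−3| = 3, so at least 3 moves are needed.
A route of 3 moves achieves this: K → L → H → I.
Since 3 matches the lower bound, it is optimal.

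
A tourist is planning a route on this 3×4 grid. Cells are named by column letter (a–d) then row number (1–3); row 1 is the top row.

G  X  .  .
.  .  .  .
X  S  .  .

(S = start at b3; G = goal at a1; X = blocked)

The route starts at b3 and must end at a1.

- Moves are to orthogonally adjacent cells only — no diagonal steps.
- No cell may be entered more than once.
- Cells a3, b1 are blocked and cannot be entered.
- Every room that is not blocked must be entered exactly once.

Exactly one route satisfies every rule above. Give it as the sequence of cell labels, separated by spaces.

b3 c3 d3 d2 d1 c1 c2 b2 a2 a1

Need to visit all 10 open cells exactly once, starting at b3 and ending at a1.
Cell d3 has only two open neighbours (d2 and c3), so the path must pass straight through it: one of those is the cell it's entered from and the other is where it exits.
Route from b3: right 2 to d3, up 2 to d1, left 1 to c1, down 1 to c2, left 2 to a2, up 1 to a1 — 9 moves in all.
Check: all 10 open cells covered.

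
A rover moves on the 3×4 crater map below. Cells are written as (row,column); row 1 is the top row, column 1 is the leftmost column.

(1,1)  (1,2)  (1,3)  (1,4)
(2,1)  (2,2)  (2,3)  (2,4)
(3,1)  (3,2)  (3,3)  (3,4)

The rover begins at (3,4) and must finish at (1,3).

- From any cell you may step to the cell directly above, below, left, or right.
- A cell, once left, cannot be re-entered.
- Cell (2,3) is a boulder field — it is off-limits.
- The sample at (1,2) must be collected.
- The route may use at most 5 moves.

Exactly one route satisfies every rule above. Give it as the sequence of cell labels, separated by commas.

(3,4), (3,3), (3,2), (2,2), (1,2), (1,3)

Any route must reach (1,2) and still end at (1,3) within 5 moves, so the order of the required stops is forced.
Route from (3,4): left 2 to (3,2), up 2 to (1,2), right 1 to (1,3) — 5 moves in all.
Check: all required cells visited; 5 ≤ 5 moves.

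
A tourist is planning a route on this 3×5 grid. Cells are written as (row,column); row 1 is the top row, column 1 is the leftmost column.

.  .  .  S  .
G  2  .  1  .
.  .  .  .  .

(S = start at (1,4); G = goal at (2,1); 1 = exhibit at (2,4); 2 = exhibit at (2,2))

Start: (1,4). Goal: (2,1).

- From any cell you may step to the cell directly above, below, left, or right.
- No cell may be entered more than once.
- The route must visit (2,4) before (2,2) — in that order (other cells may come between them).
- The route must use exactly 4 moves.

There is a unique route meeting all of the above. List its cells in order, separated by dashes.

The waypoints must appear in the order (2,4), (2,2), with no cell reused.
Route from (1,4): down to (2,4), 3× left (reaching (2,1)) — 4 moves in all.
Check: order respected (1 at step 1, 2 at step 3); 4 moves as required.

(1,4) - (2,4) - (2,3) - (2,2) - (2,1)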